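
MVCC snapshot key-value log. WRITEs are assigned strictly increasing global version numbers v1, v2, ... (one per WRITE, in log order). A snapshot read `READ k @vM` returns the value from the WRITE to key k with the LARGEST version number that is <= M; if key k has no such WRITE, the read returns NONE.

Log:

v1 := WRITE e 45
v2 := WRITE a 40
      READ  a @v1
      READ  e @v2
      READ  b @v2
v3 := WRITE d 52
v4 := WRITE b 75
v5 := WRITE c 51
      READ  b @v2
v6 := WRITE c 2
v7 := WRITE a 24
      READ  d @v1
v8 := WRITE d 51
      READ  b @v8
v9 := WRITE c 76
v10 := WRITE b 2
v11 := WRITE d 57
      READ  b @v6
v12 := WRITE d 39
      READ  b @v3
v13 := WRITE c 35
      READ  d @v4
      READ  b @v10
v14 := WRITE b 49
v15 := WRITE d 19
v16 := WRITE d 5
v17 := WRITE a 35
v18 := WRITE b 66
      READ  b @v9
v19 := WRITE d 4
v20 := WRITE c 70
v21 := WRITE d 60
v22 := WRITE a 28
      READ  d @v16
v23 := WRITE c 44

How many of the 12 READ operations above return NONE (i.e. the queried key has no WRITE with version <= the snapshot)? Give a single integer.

v1: WRITE e=45  (e history now [(1, 45)])
v2: WRITE a=40  (a history now [(2, 40)])
READ a @v1: history=[(2, 40)] -> no version <= 1 -> NONE
READ e @v2: history=[(1, 45)] -> pick v1 -> 45
READ b @v2: history=[] -> no version <= 2 -> NONE
v3: WRITE d=52  (d history now [(3, 52)])
v4: WRITE b=75  (b history now [(4, 75)])
v5: WRITE c=51  (c history now [(5, 51)])
READ b @v2: history=[(4, 75)] -> no version <= 2 -> NONE
v6: WRITE c=2  (c history now [(5, 51), (6, 2)])
v7: WRITE a=24  (a history now [(2, 40), (7, 24)])
READ d @v1: history=[(3, 52)] -> no version <= 1 -> NONE
v8: WRITE d=51  (d history now [(3, 52), (8, 51)])
READ b @v8: history=[(4, 75)] -> pick v4 -> 75
v9: WRITE c=76  (c history now [(5, 51), (6, 2), (9, 76)])
v10: WRITE b=2  (b history now [(4, 75), (10, 2)])
v11: WRITE d=57  (d history now [(3, 52), (8, 51), (11, 57)])
READ b @v6: history=[(4, 75), (10, 2)] -> pick v4 -> 75
v12: WRITE d=39  (d history now [(3, 52), (8, 51), (11, 57), (12, 39)])
READ b @v3: history=[(4, 75), (10, 2)] -> no version <= 3 -> NONE
v13: WRITE c=35  (c history now [(5, 51), (6, 2), (9, 76), (13, 35)])
READ d @v4: history=[(3, 52), (8, 51), (11, 57), (12, 39)] -> pick v3 -> 52
READ b @v10: history=[(4, 75), (10, 2)] -> pick v10 -> 2
v14: WRITE b=49  (b history now [(4, 75), (10, 2), (14, 49)])
v15: WRITE d=19  (d history now [(3, 52), (8, 51), (11, 57), (12, 39), (15, 19)])
v16: WRITE d=5  (d history now [(3, 52), (8, 51), (11, 57), (12, 39), (15, 19), (16, 5)])
v17: WRITE a=35  (a history now [(2, 40), (7, 24), (17, 35)])
v18: WRITE b=66  (b history now [(4, 75), (10, 2), (14, 49), (18, 66)])
READ b @v9: history=[(4, 75), (10, 2), (14, 49), (18, 66)] -> pick v4 -> 75
v19: WRITE d=4  (d history now [(3, 52), (8, 51), (11, 57), (12, 39), (15, 19), (16, 5), (19, 4)])
v20: WRITE c=70  (c history now [(5, 51), (6, 2), (9, 76), (13, 35), (20, 70)])
v21: WRITE d=60  (d history now [(3, 52), (8, 51), (11, 57), (12, 39), (15, 19), (16, 5), (19, 4), (21, 60)])
v22: WRITE a=28  (a history now [(2, 40), (7, 24), (17, 35), (22, 28)])
READ d @v16: history=[(3, 52), (8, 51), (11, 57), (12, 39), (15, 19), (16, 5), (19, 4), (21, 60)] -> pick v16 -> 5
v23: WRITE c=44  (c history now [(5, 51), (6, 2), (9, 76), (13, 35), (20, 70), (23, 44)])
Read results in order: ['NONE', '45', 'NONE', 'NONE', 'NONE', '75', '75', 'NONE', '52', '2', '75', '5']
NONE count = 5

Answer: 5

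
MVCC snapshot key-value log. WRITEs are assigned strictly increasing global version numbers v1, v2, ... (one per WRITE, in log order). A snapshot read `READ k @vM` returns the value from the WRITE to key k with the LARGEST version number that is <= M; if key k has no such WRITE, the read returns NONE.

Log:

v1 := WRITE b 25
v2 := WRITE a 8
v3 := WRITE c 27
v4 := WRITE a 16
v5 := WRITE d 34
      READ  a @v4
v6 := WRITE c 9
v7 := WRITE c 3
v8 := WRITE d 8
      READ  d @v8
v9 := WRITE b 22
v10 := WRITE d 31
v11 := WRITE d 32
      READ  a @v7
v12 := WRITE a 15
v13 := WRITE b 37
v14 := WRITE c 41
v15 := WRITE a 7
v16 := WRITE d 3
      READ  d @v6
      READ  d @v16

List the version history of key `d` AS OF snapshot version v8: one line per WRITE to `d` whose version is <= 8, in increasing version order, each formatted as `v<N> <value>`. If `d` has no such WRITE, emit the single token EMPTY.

Scan writes for key=d with version <= 8:
  v1 WRITE b 25 -> skip
  v2 WRITE a 8 -> skip
  v3 WRITE c 27 -> skip
  v4 WRITE a 16 -> skip
  v5 WRITE d 34 -> keep
  v6 WRITE c 9 -> skip
  v7 WRITE c 3 -> skip
  v8 WRITE d 8 -> keep
  v9 WRITE b 22 -> skip
  v10 WRITE d 31 -> drop (> snap)
  v11 WRITE d 32 -> drop (> snap)
  v12 WRITE a 15 -> skip
  v13 WRITE b 37 -> skip
  v14 WRITE c 41 -> skip
  v15 WRITE a 7 -> skip
  v16 WRITE d 3 -> drop (> snap)
Collected: [(5, 34), (8, 8)]

Answer: v5 34
v8 8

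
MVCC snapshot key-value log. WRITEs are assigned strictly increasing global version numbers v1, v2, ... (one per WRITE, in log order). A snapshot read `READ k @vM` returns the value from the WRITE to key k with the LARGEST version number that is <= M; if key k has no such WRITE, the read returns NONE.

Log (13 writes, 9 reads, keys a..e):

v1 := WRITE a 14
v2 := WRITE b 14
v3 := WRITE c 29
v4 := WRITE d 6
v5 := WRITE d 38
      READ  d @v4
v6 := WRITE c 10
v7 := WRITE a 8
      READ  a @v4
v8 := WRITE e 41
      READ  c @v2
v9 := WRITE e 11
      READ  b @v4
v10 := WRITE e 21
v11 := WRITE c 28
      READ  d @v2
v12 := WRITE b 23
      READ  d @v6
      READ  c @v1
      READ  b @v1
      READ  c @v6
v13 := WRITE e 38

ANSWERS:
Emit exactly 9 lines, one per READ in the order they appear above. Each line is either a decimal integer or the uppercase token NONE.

v1: WRITE a=14  (a history now [(1, 14)])
v2: WRITE b=14  (b history now [(2, 14)])
v3: WRITE c=29  (c history now [(3, 29)])
v4: WRITE d=6  (d history now [(4, 6)])
v5: WRITE d=38  (d history now [(4, 6), (5, 38)])
READ d @v4: history=[(4, 6), (5, 38)] -> pick v4 -> 6
v6: WRITE c=10  (c history now [(3, 29), (6, 10)])
v7: WRITE a=8  (a history now [(1, 14), (7, 8)])
READ a @v4: history=[(1, 14), (7, 8)] -> pick v1 -> 14
v8: WRITE e=41  (e history now [(8, 41)])
READ c @v2: history=[(3, 29), (6, 10)] -> no version <= 2 -> NONE
v9: WRITE e=11  (e history now [(8, 41), (9, 11)])
READ b @v4: history=[(2, 14)] -> pick v2 -> 14
v10: WRITE e=21  (e history now [(8, 41), (9, 11), (10, 21)])
v11: WRITE c=28  (c history now [(3, 29), (6, 10), (11, 28)])
READ d @v2: history=[(4, 6), (5, 38)] -> no version <= 2 -> NONE
v12: WRITE b=23  (b history now [(2, 14), (12, 23)])
READ d @v6: history=[(4, 6), (5, 38)] -> pick v5 -> 38
READ c @v1: history=[(3, 29), (6, 10), (11, 28)] -> no version <= 1 -> NONE
READ b @v1: history=[(2, 14), (12, 23)] -> no version <= 1 -> NONE
READ c @v6: history=[(3, 29), (6, 10), (11, 28)] -> pick v6 -> 10
v13: WRITE e=38  (e history now [(8, 41), (9, 11), (10, 21), (13, 38)])

Answer: 6
14
NONE
14
NONE
38
NONE
NONE
10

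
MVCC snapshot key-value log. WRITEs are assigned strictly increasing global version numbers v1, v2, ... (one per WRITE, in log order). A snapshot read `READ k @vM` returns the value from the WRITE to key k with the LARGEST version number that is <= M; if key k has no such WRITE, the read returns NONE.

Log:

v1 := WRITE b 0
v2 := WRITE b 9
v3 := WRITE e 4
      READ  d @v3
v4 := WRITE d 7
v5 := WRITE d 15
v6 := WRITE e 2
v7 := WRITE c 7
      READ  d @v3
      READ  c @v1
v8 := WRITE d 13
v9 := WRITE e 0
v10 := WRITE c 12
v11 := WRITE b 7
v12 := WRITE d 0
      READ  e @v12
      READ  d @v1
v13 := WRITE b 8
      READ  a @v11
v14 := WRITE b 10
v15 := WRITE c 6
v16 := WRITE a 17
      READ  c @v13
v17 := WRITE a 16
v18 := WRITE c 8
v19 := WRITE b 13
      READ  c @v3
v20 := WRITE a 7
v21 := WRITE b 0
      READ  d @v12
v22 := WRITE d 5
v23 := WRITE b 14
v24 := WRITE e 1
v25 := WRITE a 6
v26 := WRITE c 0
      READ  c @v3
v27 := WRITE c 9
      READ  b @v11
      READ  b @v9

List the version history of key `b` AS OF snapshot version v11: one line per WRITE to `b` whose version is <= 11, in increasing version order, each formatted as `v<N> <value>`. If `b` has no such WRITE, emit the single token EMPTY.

Scan writes for key=b with version <= 11:
  v1 WRITE b 0 -> keep
  v2 WRITE b 9 -> keep
  v3 WRITE e 4 -> skip
  v4 WRITE d 7 -> skip
  v5 WRITE d 15 -> skip
  v6 WRITE e 2 -> skip
  v7 WRITE c 7 -> skip
  v8 WRITE d 13 -> skip
  v9 WRITE e 0 -> skip
  v10 WRITE c 12 -> skip
  v11 WRITE b 7 -> keep
  v12 WRITE d 0 -> skip
  v13 WRITE b 8 -> drop (> snap)
  v14 WRITE b 10 -> drop (> snap)
  v15 WRITE c 6 -> skip
  v16 WRITE a 17 -> skip
  v17 WRITE a 16 -> skip
  v18 WRITE c 8 -> skip
  v19 WRITE b 13 -> drop (> snap)
  v20 WRITE a 7 -> skip
  v21 WRITE b 0 -> drop (> snap)
  v22 WRITE d 5 -> skip
  v23 WRITE b 14 -> drop (> snap)
  v24 WRITE e 1 -> skip
  v25 WRITE a 6 -> skip
  v26 WRITE c 0 -> skip
  v27 WRITE c 9 -> skip
Collected: [(1, 0), (2, 9), (11, 7)]

Answer: v1 0
v2 9
v11 7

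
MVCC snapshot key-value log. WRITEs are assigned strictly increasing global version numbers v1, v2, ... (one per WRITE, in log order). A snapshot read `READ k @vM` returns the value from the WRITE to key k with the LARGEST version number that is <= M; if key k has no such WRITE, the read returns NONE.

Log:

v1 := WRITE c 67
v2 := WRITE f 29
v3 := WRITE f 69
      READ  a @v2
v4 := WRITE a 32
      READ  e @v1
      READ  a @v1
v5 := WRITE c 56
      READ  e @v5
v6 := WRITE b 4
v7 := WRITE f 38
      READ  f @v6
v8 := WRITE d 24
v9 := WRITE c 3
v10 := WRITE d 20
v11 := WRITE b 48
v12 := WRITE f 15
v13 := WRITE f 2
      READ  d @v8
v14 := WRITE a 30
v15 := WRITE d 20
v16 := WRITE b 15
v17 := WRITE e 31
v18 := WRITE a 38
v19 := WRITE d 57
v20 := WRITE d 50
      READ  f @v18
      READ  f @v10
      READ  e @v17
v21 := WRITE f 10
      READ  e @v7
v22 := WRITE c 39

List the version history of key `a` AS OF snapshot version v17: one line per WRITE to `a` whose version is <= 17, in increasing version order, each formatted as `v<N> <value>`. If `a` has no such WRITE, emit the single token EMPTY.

Answer: v4 32
v14 30

Derivation:
Scan writes for key=a with version <= 17:
  v1 WRITE c 67 -> skip
  v2 WRITE f 29 -> skip
  v3 WRITE f 69 -> skip
  v4 WRITE a 32 -> keep
  v5 WRITE c 56 -> skip
  v6 WRITE b 4 -> skip
  v7 WRITE f 38 -> skip
  v8 WRITE d 24 -> skip
  v9 WRITE c 3 -> skip
  v10 WRITE d 20 -> skip
  v11 WRITE b 48 -> skip
  v12 WRITE f 15 -> skip
  v13 WRITE f 2 -> skip
  v14 WRITE a 30 -> keep
  v15 WRITE d 20 -> skip
  v16 WRITE b 15 -> skip
  v17 WRITE e 31 -> skip
  v18 WRITE a 38 -> drop (> snap)
  v19 WRITE d 57 -> skip
  v20 WRITE d 50 -> skip
  v21 WRITE f 10 -> skip
  v22 WRITE c 39 -> skip
Collected: [(4, 32), (14, 30)]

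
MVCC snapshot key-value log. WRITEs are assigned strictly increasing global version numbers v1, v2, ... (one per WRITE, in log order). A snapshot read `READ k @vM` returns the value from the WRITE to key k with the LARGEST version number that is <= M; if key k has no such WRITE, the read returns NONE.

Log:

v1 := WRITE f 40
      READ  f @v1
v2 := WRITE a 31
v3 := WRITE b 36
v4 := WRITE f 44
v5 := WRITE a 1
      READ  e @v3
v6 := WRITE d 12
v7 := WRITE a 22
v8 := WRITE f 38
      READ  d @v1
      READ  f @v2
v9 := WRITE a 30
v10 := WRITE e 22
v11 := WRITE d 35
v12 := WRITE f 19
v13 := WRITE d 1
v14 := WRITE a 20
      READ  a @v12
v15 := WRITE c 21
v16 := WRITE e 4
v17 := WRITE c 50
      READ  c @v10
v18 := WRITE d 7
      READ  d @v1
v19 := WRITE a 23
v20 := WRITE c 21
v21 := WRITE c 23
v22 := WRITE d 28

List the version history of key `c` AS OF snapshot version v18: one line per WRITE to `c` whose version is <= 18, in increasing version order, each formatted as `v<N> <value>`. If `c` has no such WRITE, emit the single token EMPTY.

Scan writes for key=c with version <= 18:
  v1 WRITE f 40 -> skip
  v2 WRITE a 31 -> skip
  v3 WRITE b 36 -> skip
  v4 WRITE f 44 -> skip
  v5 WRITE a 1 -> skip
  v6 WRITE d 12 -> skip
  v7 WRITE a 22 -> skip
  v8 WRITE f 38 -> skip
  v9 WRITE a 30 -> skip
  v10 WRITE e 22 -> skip
  v11 WRITE d 35 -> skip
  v12 WRITE f 19 -> skip
  v13 WRITE d 1 -> skip
  v14 WRITE a 20 -> skip
  v15 WRITE c 21 -> keep
  v16 WRITE e 4 -> skip
  v17 WRITE c 50 -> keep
  v18 WRITE d 7 -> skip
  v19 WRITE a 23 -> skip
  v20 WRITE c 21 -> drop (> snap)
  v21 WRITE c 23 -> drop (> snap)
  v22 WRITE d 28 -> skip
Collected: [(15, 21), (17, 50)]

Answer: v15 21
v17 50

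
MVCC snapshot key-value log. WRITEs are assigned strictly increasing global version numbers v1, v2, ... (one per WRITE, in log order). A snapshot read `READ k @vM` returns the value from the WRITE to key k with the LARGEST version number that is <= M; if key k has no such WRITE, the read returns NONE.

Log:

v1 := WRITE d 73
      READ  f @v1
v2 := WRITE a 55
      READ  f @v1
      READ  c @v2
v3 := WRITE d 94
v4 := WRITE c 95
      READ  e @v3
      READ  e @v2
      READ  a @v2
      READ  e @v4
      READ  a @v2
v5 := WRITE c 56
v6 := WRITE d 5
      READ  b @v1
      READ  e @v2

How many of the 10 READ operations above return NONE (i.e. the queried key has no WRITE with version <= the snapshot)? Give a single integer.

Answer: 8

Derivation:
v1: WRITE d=73  (d history now [(1, 73)])
READ f @v1: history=[] -> no version <= 1 -> NONE
v2: WRITE a=55  (a history now [(2, 55)])
READ f @v1: history=[] -> no version <= 1 -> NONE
READ c @v2: history=[] -> no version <= 2 -> NONE
v3: WRITE d=94  (d history now [(1, 73), (3, 94)])
v4: WRITE c=95  (c history now [(4, 95)])
READ e @v3: history=[] -> no version <= 3 -> NONE
READ e @v2: history=[] -> no version <= 2 -> NONE
READ a @v2: history=[(2, 55)] -> pick v2 -> 55
READ e @v4: history=[] -> no version <= 4 -> NONE
READ a @v2: history=[(2, 55)] -> pick v2 -> 55
v5: WRITE c=56  (c history now [(4, 95), (5, 56)])
v6: WRITE d=5  (d history now [(1, 73), (3, 94), (6, 5)])
READ b @v1: history=[] -> no version <= 1 -> NONE
READ e @v2: history=[] -> no version <= 2 -> NONE
Read results in order: ['NONE', 'NONE', 'NONE', 'NONE', 'NONE', '55', 'NONE', '55', 'NONE', 'NONE']
NONE count = 8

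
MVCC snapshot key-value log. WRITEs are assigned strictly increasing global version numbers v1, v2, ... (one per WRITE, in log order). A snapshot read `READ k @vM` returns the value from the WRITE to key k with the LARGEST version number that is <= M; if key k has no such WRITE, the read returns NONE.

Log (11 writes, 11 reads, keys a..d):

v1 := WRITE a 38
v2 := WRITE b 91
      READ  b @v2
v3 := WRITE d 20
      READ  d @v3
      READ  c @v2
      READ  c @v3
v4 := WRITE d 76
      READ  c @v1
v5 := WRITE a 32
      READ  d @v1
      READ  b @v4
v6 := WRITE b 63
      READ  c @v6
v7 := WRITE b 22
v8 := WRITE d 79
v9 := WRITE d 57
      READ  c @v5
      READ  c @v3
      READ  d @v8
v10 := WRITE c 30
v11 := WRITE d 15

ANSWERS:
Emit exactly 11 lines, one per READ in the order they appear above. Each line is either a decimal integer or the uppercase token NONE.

Answer: 91
20
NONE
NONE
NONE
NONE
91
NONE
NONE
NONE
79

Derivation:
v1: WRITE a=38  (a history now [(1, 38)])
v2: WRITE b=91  (b history now [(2, 91)])
READ b @v2: history=[(2, 91)] -> pick v2 -> 91
v3: WRITE d=20  (d history now [(3, 20)])
READ d @v3: history=[(3, 20)] -> pick v3 -> 20
READ c @v2: history=[] -> no version <= 2 -> NONE
READ c @v3: history=[] -> no version <= 3 -> NONE
v4: WRITE d=76  (d history now [(3, 20), (4, 76)])
READ c @v1: history=[] -> no version <= 1 -> NONE
v5: WRITE a=32  (a history now [(1, 38), (5, 32)])
READ d @v1: history=[(3, 20), (4, 76)] -> no version <= 1 -> NONE
READ b @v4: history=[(2, 91)] -> pick v2 -> 91
v6: WRITE b=63  (b history now [(2, 91), (6, 63)])
READ c @v6: history=[] -> no version <= 6 -> NONE
v7: WRITE b=22  (b history now [(2, 91), (6, 63), (7, 22)])
v8: WRITE d=79  (d history now [(3, 20), (4, 76), (8, 79)])
v9: WRITE d=57  (d history now [(3, 20), (4, 76), (8, 79), (9, 57)])
READ c @v5: history=[] -> no version <= 5 -> NONE
READ c @v3: history=[] -> no version <= 3 -> NONE
READ d @v8: history=[(3, 20), (4, 76), (8, 79), (9, 57)] -> pick v8 -> 79
v10: WRITE c=30  (c history now [(10, 30)])
v11: WRITE d=15  (d history now [(3, 20), (4, 76), (8, 79), (9, 57), (11, 15)])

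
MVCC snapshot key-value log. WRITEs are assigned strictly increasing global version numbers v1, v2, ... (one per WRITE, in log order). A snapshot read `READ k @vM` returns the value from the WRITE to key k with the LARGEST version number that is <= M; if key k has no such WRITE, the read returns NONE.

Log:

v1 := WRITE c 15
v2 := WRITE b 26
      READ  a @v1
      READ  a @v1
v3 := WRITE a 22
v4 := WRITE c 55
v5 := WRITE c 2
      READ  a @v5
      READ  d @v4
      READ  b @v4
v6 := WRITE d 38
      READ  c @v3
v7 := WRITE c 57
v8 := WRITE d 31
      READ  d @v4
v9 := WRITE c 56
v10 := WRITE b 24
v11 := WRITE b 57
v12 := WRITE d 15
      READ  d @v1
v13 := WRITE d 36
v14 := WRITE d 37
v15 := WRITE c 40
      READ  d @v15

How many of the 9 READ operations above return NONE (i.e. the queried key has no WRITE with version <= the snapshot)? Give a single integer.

v1: WRITE c=15  (c history now [(1, 15)])
v2: WRITE b=26  (b history now [(2, 26)])
READ a @v1: history=[] -> no version <= 1 -> NONE
READ a @v1: history=[] -> no version <= 1 -> NONE
v3: WRITE a=22  (a history now [(3, 22)])
v4: WRITE c=55  (c history now [(1, 15), (4, 55)])
v5: WRITE c=2  (c history now [(1, 15), (4, 55), (5, 2)])
READ a @v5: history=[(3, 22)] -> pick v3 -> 22
READ d @v4: history=[] -> no version <= 4 -> NONE
READ b @v4: history=[(2, 26)] -> pick v2 -> 26
v6: WRITE d=38  (d history now [(6, 38)])
READ c @v3: history=[(1, 15), (4, 55), (5, 2)] -> pick v1 -> 15
v7: WRITE c=57  (c history now [(1, 15), (4, 55), (5, 2), (7, 57)])
v8: WRITE d=31  (d history now [(6, 38), (8, 31)])
READ d @v4: history=[(6, 38), (8, 31)] -> no version <= 4 -> NONE
v9: WRITE c=56  (c history now [(1, 15), (4, 55), (5, 2), (7, 57), (9, 56)])
v10: WRITE b=24  (b history now [(2, 26), (10, 24)])
v11: WRITE b=57  (b history now [(2, 26), (10, 24), (11, 57)])
v12: WRITE d=15  (d history now [(6, 38), (8, 31), (12, 15)])
READ d @v1: history=[(6, 38), (8, 31), (12, 15)] -> no version <= 1 -> NONE
v13: WRITE d=36  (d history now [(6, 38), (8, 31), (12, 15), (13, 36)])
v14: WRITE d=37  (d history now [(6, 38), (8, 31), (12, 15), (13, 36), (14, 37)])
v15: WRITE c=40  (c history now [(1, 15), (4, 55), (5, 2), (7, 57), (9, 56), (15, 40)])
READ d @v15: history=[(6, 38), (8, 31), (12, 15), (13, 36), (14, 37)] -> pick v14 -> 37
Read results in order: ['NONE', 'NONE', '22', 'NONE', '26', '15', 'NONE', 'NONE', '37']
NONE count = 5

Answer: 5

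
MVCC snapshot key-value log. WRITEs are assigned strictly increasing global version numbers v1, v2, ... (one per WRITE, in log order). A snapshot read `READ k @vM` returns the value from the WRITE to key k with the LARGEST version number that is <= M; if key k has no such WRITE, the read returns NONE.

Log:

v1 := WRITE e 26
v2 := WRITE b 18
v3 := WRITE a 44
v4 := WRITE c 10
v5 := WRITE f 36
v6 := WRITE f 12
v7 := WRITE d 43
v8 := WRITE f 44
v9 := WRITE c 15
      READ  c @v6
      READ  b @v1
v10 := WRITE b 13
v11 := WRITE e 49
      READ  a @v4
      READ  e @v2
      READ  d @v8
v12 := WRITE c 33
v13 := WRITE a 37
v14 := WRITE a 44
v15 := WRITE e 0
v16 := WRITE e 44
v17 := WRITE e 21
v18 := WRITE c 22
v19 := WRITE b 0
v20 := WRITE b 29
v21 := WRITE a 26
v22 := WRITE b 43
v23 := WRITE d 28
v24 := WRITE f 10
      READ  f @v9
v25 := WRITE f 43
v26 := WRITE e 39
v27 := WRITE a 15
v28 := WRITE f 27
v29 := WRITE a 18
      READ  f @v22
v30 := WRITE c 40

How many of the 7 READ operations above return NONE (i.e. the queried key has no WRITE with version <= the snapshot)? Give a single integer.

Answer: 1

Derivation:
v1: WRITE e=26  (e history now [(1, 26)])
v2: WRITE b=18  (b history now [(2, 18)])
v3: WRITE a=44  (a history now [(3, 44)])
v4: WRITE c=10  (c history now [(4, 10)])
v5: WRITE f=36  (f history now [(5, 36)])
v6: WRITE f=12  (f history now [(5, 36), (6, 12)])
v7: WRITE d=43  (d history now [(7, 43)])
v8: WRITE f=44  (f history now [(5, 36), (6, 12), (8, 44)])
v9: WRITE c=15  (c history now [(4, 10), (9, 15)])
READ c @v6: history=[(4, 10), (9, 15)] -> pick v4 -> 10
READ b @v1: history=[(2, 18)] -> no version <= 1 -> NONE
v10: WRITE b=13  (b history now [(2, 18), (10, 13)])
v11: WRITE e=49  (e history now [(1, 26), (11, 49)])
READ a @v4: history=[(3, 44)] -> pick v3 -> 44
READ e @v2: history=[(1, 26), (11, 49)] -> pick v1 -> 26
READ d @v8: history=[(7, 43)] -> pick v7 -> 43
v12: WRITE c=33  (c history now [(4, 10), (9, 15), (12, 33)])
v13: WRITE a=37  (a history now [(3, 44), (13, 37)])
v14: WRITE a=44  (a history now [(3, 44), (13, 37), (14, 44)])
v15: WRITE e=0  (e history now [(1, 26), (11, 49), (15, 0)])
v16: WRITE e=44  (e history now [(1, 26), (11, 49), (15, 0), (16, 44)])
v17: WRITE e=21  (e history now [(1, 26), (11, 49), (15, 0), (16, 44), (17, 21)])
v18: WRITE c=22  (c history now [(4, 10), (9, 15), (12, 33), (18, 22)])
v19: WRITE b=0  (b history now [(2, 18), (10, 13), (19, 0)])
v20: WRITE b=29  (b history now [(2, 18), (10, 13), (19, 0), (20, 29)])
v21: WRITE a=26  (a history now [(3, 44), (13, 37), (14, 44), (21, 26)])
v22: WRITE b=43  (b history now [(2, 18), (10, 13), (19, 0), (20, 29), (22, 43)])
v23: WRITE d=28  (d history now [(7, 43), (23, 28)])
v24: WRITE f=10  (f history now [(5, 36), (6, 12), (8, 44), (24, 10)])
READ f @v9: history=[(5, 36), (6, 12), (8, 44), (24, 10)] -> pick v8 -> 44
v25: WRITE f=43  (f history now [(5, 36), (6, 12), (8, 44), (24, 10), (25, 43)])
v26: WRITE e=39  (e history now [(1, 26), (11, 49), (15, 0), (16, 44), (17, 21), (26, 39)])
v27: WRITE a=15  (a history now [(3, 44), (13, 37), (14, 44), (21, 26), (27, 15)])
v28: WRITE f=27  (f history now [(5, 36), (6, 12), (8, 44), (24, 10), (25, 43), (28, 27)])
v29: WRITE a=18  (a history now [(3, 44), (13, 37), (14, 44), (21, 26), (27, 15), (29, 18)])
READ f @v22: history=[(5, 36), (6, 12), (8, 44), (24, 10), (25, 43), (28, 27)] -> pick v8 -> 44
v30: WRITE c=40  (c history now [(4, 10), (9, 15), (12, 33), (18, 22), (30, 40)])
Read results in order: ['10', 'NONE', '44', '26', '43', '44', '44']
NONE count = 1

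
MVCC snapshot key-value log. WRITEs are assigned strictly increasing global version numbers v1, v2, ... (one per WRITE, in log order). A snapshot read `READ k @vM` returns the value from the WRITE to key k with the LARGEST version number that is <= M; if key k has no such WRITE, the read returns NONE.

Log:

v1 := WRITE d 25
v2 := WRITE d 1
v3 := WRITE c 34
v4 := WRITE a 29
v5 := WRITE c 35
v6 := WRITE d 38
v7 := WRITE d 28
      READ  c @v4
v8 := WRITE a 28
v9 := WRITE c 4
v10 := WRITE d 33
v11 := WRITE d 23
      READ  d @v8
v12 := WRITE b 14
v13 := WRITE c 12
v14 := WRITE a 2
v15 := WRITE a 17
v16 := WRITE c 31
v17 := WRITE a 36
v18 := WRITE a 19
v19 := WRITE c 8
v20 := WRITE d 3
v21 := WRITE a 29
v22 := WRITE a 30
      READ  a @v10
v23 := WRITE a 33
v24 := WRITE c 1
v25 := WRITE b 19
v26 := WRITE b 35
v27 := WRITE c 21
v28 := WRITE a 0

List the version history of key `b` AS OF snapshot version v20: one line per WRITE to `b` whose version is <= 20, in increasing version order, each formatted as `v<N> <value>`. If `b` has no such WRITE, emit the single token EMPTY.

Scan writes for key=b with version <= 20:
  v1 WRITE d 25 -> skip
  v2 WRITE d 1 -> skip
  v3 WRITE c 34 -> skip
  v4 WRITE a 29 -> skip
  v5 WRITE c 35 -> skip
  v6 WRITE d 38 -> skip
  v7 WRITE d 28 -> skip
  v8 WRITE a 28 -> skip
  v9 WRITE c 4 -> skip
  v10 WRITE d 33 -> skip
  v11 WRITE d 23 -> skip
  v12 WRITE b 14 -> keep
  v13 WRITE c 12 -> skip
  v14 WRITE a 2 -> skip
  v15 WRITE a 17 -> skip
  v16 WRITE c 31 -> skip
  v17 WRITE a 36 -> skip
  v18 WRITE a 19 -> skip
  v19 WRITE c 8 -> skip
  v20 WRITE d 3 -> skip
  v21 WRITE a 29 -> skip
  v22 WRITE a 30 -> skip
  v23 WRITE a 33 -> skip
  v24 WRITE c 1 -> skip
  v25 WRITE b 19 -> drop (> snap)
  v26 WRITE b 35 -> drop (> snap)
  v27 WRITE c 21 -> skip
  v28 WRITE a 0 -> skip
Collected: [(12, 14)]

Answer: v12 14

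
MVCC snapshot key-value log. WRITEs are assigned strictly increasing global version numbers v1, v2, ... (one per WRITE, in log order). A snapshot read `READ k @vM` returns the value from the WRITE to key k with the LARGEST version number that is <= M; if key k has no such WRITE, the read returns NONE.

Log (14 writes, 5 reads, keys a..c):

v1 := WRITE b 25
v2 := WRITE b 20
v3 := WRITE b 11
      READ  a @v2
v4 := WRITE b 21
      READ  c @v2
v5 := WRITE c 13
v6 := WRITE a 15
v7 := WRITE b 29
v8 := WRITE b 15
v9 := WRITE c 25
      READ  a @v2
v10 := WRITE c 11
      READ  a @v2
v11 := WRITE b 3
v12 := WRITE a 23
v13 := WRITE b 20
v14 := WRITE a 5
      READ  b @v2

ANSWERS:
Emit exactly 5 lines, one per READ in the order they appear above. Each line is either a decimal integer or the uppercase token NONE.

Answer: NONE
NONE
NONE
NONE
20

Derivation:
v1: WRITE b=25  (b history now [(1, 25)])
v2: WRITE b=20  (b history now [(1, 25), (2, 20)])
v3: WRITE b=11  (b history now [(1, 25), (2, 20), (3, 11)])
READ a @v2: history=[] -> no version <= 2 -> NONE
v4: WRITE b=21  (b history now [(1, 25), (2, 20), (3, 11), (4, 21)])
READ c @v2: history=[] -> no version <= 2 -> NONE
v5: WRITE c=13  (c history now [(5, 13)])
v6: WRITE a=15  (a history now [(6, 15)])
v7: WRITE b=29  (b history now [(1, 25), (2, 20), (3, 11), (4, 21), (7, 29)])
v8: WRITE b=15  (b history now [(1, 25), (2, 20), (3, 11), (4, 21), (7, 29), (8, 15)])
v9: WRITE c=25  (c history now [(5, 13), (9, 25)])
READ a @v2: history=[(6, 15)] -> no version <= 2 -> NONE
v10: WRITE c=11  (c history now [(5, 13), (9, 25), (10, 11)])
READ a @v2: history=[(6, 15)] -> no version <= 2 -> NONE
v11: WRITE b=3  (b history now [(1, 25), (2, 20), (3, 11), (4, 21), (7, 29), (8, 15), (11, 3)])
v12: WRITE a=23  (a history now [(6, 15), (12, 23)])
v13: WRITE b=20  (b history now [(1, 25), (2, 20), (3, 11), (4, 21), (7, 29), (8, 15), (11, 3), (13, 20)])
v14: WRITE a=5  (a history now [(6, 15), (12, 23), (14, 5)])
READ b @v2: history=[(1, 25), (2, 20), (3, 11), (4, 21), (7, 29), (8, 15), (11, 3), (13, 20)] -> pick v2 -> 20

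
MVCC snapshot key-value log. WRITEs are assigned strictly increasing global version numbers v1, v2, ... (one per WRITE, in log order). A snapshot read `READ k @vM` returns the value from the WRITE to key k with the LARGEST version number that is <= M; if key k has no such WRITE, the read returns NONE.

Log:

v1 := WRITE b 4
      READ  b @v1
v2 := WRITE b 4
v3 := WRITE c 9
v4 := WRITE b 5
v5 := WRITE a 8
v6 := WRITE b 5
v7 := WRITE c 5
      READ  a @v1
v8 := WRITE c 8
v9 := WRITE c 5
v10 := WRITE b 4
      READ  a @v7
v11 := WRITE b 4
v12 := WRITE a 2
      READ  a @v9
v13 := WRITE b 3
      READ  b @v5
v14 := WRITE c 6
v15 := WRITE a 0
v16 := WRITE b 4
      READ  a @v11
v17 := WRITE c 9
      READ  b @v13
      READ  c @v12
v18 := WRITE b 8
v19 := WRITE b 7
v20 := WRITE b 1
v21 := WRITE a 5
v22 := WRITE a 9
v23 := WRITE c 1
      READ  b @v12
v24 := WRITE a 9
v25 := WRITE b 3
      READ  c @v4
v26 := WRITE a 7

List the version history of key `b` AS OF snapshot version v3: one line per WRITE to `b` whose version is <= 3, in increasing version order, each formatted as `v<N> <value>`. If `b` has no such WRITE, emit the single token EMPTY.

Scan writes for key=b with version <= 3:
  v1 WRITE b 4 -> keep
  v2 WRITE b 4 -> keep
  v3 WRITE c 9 -> skip
  v4 WRITE b 5 -> drop (> snap)
  v5 WRITE a 8 -> skip
  v6 WRITE b 5 -> drop (> snap)
  v7 WRITE c 5 -> skip
  v8 WRITE c 8 -> skip
  v9 WRITE c 5 -> skip
  v10 WRITE b 4 -> drop (> snap)
  v11 WRITE b 4 -> drop (> snap)
  v12 WRITE a 2 -> skip
  v13 WRITE b 3 -> drop (> snap)
  v14 WRITE c 6 -> skip
  v15 WRITE a 0 -> skip
  v16 WRITE b 4 -> drop (> snap)
  v17 WRITE c 9 -> skip
  v18 WRITE b 8 -> drop (> snap)
  v19 WRITE b 7 -> drop (> snap)
  v20 WRITE b 1 -> drop (> snap)
  v21 WRITE a 5 -> skip
  v22 WRITE a 9 -> skip
  v23 WRITE c 1 -> skip
  v24 WRITE a 9 -> skip
  v25 WRITE b 3 -> drop (> snap)
  v26 WRITE a 7 -> skip
Collected: [(1, 4), (2, 4)]

Answer: v1 4
v2 4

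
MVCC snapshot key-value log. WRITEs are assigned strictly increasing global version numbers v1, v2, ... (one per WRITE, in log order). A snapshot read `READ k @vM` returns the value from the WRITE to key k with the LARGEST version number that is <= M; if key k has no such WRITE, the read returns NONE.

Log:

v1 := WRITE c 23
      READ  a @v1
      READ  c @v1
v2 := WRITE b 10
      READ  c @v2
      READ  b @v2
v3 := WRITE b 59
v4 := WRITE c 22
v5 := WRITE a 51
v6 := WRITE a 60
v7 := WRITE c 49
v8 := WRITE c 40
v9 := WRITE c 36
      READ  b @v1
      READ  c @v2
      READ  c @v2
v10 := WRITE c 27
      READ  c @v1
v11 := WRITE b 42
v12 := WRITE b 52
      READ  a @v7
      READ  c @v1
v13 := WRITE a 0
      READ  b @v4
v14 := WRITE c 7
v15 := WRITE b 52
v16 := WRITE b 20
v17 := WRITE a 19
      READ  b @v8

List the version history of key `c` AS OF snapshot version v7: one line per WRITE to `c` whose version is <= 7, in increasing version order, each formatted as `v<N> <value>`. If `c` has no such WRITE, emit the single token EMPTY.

Scan writes for key=c with version <= 7:
  v1 WRITE c 23 -> keep
  v2 WRITE b 10 -> skip
  v3 WRITE b 59 -> skip
  v4 WRITE c 22 -> keep
  v5 WRITE a 51 -> skip
  v6 WRITE a 60 -> skip
  v7 WRITE c 49 -> keep
  v8 WRITE c 40 -> drop (> snap)
  v9 WRITE c 36 -> drop (> snap)
  v10 WRITE c 27 -> drop (> snap)
  v11 WRITE b 42 -> skip
  v12 WRITE b 52 -> skip
  v13 WRITE a 0 -> skip
  v14 WRITE c 7 -> drop (> snap)
  v15 WRITE b 52 -> skip
  v16 WRITE b 20 -> skip
  v17 WRITE a 19 -> skip
Collected: [(1, 23), (4, 22), (7, 49)]

Answer: v1 23
v4 22
v7 49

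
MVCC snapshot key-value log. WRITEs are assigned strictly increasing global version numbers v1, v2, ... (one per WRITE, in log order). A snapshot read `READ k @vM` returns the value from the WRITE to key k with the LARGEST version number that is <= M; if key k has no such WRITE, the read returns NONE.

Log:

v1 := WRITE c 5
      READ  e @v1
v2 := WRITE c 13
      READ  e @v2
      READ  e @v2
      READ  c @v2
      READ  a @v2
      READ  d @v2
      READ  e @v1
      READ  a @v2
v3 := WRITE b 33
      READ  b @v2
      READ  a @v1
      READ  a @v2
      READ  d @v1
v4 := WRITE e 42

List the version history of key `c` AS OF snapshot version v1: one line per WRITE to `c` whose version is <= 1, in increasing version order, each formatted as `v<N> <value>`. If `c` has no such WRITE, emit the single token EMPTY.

Answer: v1 5

Derivation:
Scan writes for key=c with version <= 1:
  v1 WRITE c 5 -> keep
  v2 WRITE c 13 -> drop (> snap)
  v3 WRITE b 33 -> skip
  v4 WRITE e 42 -> skip
Collected: [(1, 5)]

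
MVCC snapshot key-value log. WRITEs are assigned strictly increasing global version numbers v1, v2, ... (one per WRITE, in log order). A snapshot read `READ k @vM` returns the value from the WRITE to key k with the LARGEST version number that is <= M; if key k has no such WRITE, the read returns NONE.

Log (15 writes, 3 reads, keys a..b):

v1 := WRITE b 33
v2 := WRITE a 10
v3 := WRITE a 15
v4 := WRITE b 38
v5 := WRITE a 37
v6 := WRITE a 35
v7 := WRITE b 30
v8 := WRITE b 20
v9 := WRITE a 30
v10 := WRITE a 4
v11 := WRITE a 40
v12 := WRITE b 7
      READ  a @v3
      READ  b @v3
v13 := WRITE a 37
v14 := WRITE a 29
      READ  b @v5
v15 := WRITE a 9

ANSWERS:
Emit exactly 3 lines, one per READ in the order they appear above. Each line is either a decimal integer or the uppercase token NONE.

v1: WRITE b=33  (b history now [(1, 33)])
v2: WRITE a=10  (a history now [(2, 10)])
v3: WRITE a=15  (a history now [(2, 10), (3, 15)])
v4: WRITE b=38  (b history now [(1, 33), (4, 38)])
v5: WRITE a=37  (a history now [(2, 10), (3, 15), (5, 37)])
v6: WRITE a=35  (a history now [(2, 10), (3, 15), (5, 37), (6, 35)])
v7: WRITE b=30  (b history now [(1, 33), (4, 38), (7, 30)])
v8: WRITE b=20  (b history now [(1, 33), (4, 38), (7, 30), (8, 20)])
v9: WRITE a=30  (a history now [(2, 10), (3, 15), (5, 37), (6, 35), (9, 30)])
v10: WRITE a=4  (a history now [(2, 10), (3, 15), (5, 37), (6, 35), (9, 30), (10, 4)])
v11: WRITE a=40  (a history now [(2, 10), (3, 15), (5, 37), (6, 35), (9, 30), (10, 4), (11, 40)])
v12: WRITE b=7  (b history now [(1, 33), (4, 38), (7, 30), (8, 20), (12, 7)])
READ a @v3: history=[(2, 10), (3, 15), (5, 37), (6, 35), (9, 30), (10, 4), (11, 40)] -> pick v3 -> 15
READ b @v3: history=[(1, 33), (4, 38), (7, 30), (8, 20), (12, 7)] -> pick v1 -> 33
v13: WRITE a=37  (a history now [(2, 10), (3, 15), (5, 37), (6, 35), (9, 30), (10, 4), (11, 40), (13, 37)])
v14: WRITE a=29  (a history now [(2, 10), (3, 15), (5, 37), (6, 35), (9, 30), (10, 4), (11, 40), (13, 37), (14, 29)])
READ b @v5: history=[(1, 33), (4, 38), (7, 30), (8, 20), (12, 7)] -> pick v4 -> 38
v15: WRITE a=9  (a history now [(2, 10), (3, 15), (5, 37), (6, 35), (9, 30), (10, 4), (11, 40), (13, 37), (14, 29), (15, 9)])

Answer: 15
33
38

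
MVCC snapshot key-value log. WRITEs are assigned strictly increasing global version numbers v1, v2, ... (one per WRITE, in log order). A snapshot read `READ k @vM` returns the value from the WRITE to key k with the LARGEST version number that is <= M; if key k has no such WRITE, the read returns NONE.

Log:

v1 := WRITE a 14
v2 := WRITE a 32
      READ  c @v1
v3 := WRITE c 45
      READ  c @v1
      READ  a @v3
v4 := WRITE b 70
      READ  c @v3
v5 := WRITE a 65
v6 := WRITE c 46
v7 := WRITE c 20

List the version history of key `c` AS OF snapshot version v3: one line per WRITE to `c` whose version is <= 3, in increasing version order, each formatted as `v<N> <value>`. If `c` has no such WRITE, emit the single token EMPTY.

Answer: v3 45

Derivation:
Scan writes for key=c with version <= 3:
  v1 WRITE a 14 -> skip
  v2 WRITE a 32 -> skip
  v3 WRITE c 45 -> keep
  v4 WRITE b 70 -> skip
  v5 WRITE a 65 -> skip
  v6 WRITE c 46 -> drop (> snap)
  v7 WRITE c 20 -> drop (> snap)
Collected: [(3, 45)]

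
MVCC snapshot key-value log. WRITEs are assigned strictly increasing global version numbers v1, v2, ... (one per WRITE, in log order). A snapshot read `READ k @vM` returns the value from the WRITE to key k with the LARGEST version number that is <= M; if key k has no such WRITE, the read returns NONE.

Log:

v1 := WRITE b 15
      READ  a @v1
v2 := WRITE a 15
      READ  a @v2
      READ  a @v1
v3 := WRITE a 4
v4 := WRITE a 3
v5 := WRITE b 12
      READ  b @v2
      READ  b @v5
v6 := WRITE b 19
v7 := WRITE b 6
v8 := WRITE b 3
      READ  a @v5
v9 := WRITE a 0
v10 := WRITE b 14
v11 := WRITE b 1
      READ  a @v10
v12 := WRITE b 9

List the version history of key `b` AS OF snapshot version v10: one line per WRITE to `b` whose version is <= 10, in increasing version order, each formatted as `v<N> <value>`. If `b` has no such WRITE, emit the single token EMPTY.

Scan writes for key=b with version <= 10:
  v1 WRITE b 15 -> keep
  v2 WRITE a 15 -> skip
  v3 WRITE a 4 -> skip
  v4 WRITE a 3 -> skip
  v5 WRITE b 12 -> keep
  v6 WRITE b 19 -> keep
  v7 WRITE b 6 -> keep
  v8 WRITE b 3 -> keep
  v9 WRITE a 0 -> skip
  v10 WRITE b 14 -> keep
  v11 WRITE b 1 -> drop (> snap)
  v12 WRITE b 9 -> drop (> snap)
Collected: [(1, 15), (5, 12), (6, 19), (7, 6), (8, 3), (10, 14)]

Answer: v1 15
v5 12
v6 19
v7 6
v8 3
v10 14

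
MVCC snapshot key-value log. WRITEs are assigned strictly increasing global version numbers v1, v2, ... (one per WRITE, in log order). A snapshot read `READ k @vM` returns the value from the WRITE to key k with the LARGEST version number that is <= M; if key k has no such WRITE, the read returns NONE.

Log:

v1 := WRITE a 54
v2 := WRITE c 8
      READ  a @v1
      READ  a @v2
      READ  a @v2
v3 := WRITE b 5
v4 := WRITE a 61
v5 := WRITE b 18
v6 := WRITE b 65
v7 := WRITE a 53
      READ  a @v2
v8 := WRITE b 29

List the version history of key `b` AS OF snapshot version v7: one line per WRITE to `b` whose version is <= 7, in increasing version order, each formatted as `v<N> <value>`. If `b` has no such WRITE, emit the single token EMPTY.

Scan writes for key=b with version <= 7:
  v1 WRITE a 54 -> skip
  v2 WRITE c 8 -> skip
  v3 WRITE b 5 -> keep
  v4 WRITE a 61 -> skip
  v5 WRITE b 18 -> keep
  v6 WRITE b 65 -> keep
  v7 WRITE a 53 -> skip
  v8 WRITE b 29 -> drop (> snap)
Collected: [(3, 5), (5, 18), (6, 65)]

Answer: v3 5
v5 18
v6 65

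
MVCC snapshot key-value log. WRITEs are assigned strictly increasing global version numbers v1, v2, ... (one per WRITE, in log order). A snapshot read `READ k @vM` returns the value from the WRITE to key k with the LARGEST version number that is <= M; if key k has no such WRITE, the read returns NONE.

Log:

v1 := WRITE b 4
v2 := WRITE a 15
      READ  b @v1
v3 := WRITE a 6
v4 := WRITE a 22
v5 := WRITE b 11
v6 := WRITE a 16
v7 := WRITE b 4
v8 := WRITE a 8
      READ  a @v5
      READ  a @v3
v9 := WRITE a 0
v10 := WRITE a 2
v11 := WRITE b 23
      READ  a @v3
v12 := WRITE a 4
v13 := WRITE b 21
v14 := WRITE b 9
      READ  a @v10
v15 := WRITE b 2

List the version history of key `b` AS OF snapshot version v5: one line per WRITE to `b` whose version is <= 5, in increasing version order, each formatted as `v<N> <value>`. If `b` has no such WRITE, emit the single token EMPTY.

Answer: v1 4
v5 11

Derivation:
Scan writes for key=b with version <= 5:
  v1 WRITE b 4 -> keep
  v2 WRITE a 15 -> skip
  v3 WRITE a 6 -> skip
  v4 WRITE a 22 -> skip
  v5 WRITE b 11 -> keep
  v6 WRITE a 16 -> skip
  v7 WRITE b 4 -> drop (> snap)
  v8 WRITE a 8 -> skip
  v9 WRITE a 0 -> skip
  v10 WRITE a 2 -> skip
  v11 WRITE b 23 -> drop (> snap)
  v12 WRITE a 4 -> skip
  v13 WRITE b 21 -> drop (> snap)
  v14 WRITE b 9 -> drop (> snap)
  v15 WRITE b 2 -> drop (> snap)
Collected: [(1, 4), (5, 11)]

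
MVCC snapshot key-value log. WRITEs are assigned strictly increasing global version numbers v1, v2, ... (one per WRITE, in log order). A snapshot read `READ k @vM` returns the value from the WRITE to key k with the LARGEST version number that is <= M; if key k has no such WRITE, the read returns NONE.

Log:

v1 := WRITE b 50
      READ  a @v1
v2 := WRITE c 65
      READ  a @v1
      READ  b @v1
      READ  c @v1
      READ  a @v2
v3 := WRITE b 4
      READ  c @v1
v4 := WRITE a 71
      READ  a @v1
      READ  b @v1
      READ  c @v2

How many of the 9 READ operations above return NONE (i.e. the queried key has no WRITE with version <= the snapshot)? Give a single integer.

Answer: 6

Derivation:
v1: WRITE b=50  (b history now [(1, 50)])
READ a @v1: history=[] -> no version <= 1 -> NONE
v2: WRITE c=65  (c history now [(2, 65)])
READ a @v1: history=[] -> no version <= 1 -> NONE
READ b @v1: history=[(1, 50)] -> pick v1 -> 50
READ c @v1: history=[(2, 65)] -> no version <= 1 -> NONE
READ a @v2: history=[] -> no version <= 2 -> NONE
v3: WRITE b=4  (b history now [(1, 50), (3, 4)])
READ c @v1: history=[(2, 65)] -> no version <= 1 -> NONE
v4: WRITE a=71  (a history now [(4, 71)])
READ a @v1: history=[(4, 71)] -> no version <= 1 -> NONE
READ b @v1: history=[(1, 50), (3, 4)] -> pick v1 -> 50
READ c @v2: history=[(2, 65)] -> pick v2 -> 65
Read results in order: ['NONE', 'NONE', '50', 'NONE', 'NONE', 'NONE', 'NONE', '50', '65']
NONE count = 6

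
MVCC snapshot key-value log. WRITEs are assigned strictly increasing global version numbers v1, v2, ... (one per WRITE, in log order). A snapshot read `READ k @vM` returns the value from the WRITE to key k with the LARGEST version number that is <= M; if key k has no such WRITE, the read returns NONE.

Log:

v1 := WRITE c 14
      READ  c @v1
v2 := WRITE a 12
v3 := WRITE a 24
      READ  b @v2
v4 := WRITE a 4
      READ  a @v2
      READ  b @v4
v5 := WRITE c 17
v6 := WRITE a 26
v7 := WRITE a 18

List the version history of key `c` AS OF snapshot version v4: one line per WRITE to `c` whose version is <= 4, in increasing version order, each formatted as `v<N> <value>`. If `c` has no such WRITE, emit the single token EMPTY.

Answer: v1 14

Derivation:
Scan writes for key=c with version <= 4:
  v1 WRITE c 14 -> keep
  v2 WRITE a 12 -> skip
  v3 WRITE a 24 -> skip
  v4 WRITE a 4 -> skip
  v5 WRITE c 17 -> drop (> snap)
  v6 WRITE a 26 -> skip
  v7 WRITE a 18 -> skip
Collected: [(1, 14)]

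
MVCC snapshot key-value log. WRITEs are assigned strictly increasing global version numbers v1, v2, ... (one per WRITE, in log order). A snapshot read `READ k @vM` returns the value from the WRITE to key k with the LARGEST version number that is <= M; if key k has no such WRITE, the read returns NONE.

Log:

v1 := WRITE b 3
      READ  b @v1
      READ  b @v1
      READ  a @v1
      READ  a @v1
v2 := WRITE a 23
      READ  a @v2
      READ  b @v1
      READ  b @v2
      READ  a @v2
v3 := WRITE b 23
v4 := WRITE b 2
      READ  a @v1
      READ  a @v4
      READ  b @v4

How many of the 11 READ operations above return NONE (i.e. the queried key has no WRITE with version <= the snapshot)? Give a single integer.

v1: WRITE b=3  (b history now [(1, 3)])
READ b @v1: history=[(1, 3)] -> pick v1 -> 3
READ b @v1: history=[(1, 3)] -> pick v1 -> 3
READ a @v1: history=[] -> no version <= 1 -> NONE
READ a @v1: history=[] -> no version <= 1 -> NONE
v2: WRITE a=23  (a history now [(2, 23)])
READ a @v2: history=[(2, 23)] -> pick v2 -> 23
READ b @v1: history=[(1, 3)] -> pick v1 -> 3
READ b @v2: history=[(1, 3)] -> pick v1 -> 3
READ a @v2: history=[(2, 23)] -> pick v2 -> 23
v3: WRITE b=23  (b history now [(1, 3), (3, 23)])
v4: WRITE b=2  (b history now [(1, 3), (3, 23), (4, 2)])
READ a @v1: history=[(2, 23)] -> no version <= 1 -> NONE
READ a @v4: history=[(2, 23)] -> pick v2 -> 23
READ b @v4: history=[(1, 3), (3, 23), (4, 2)] -> pick v4 -> 2
Read results in order: ['3', '3', 'NONE', 'NONE', '23', '3', '3', '23', 'NONE', '23', '2']
NONE count = 3

Answer: 3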